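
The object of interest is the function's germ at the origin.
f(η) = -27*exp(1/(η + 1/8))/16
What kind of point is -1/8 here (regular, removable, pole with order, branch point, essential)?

The exponent 1/(η - (-1/8)) has a pole at -1/8, so exp(1/(η - (-1/8))) takes every nonzero value near it: an essential singularity (not a pole of any order).

The point is an essential singularity.


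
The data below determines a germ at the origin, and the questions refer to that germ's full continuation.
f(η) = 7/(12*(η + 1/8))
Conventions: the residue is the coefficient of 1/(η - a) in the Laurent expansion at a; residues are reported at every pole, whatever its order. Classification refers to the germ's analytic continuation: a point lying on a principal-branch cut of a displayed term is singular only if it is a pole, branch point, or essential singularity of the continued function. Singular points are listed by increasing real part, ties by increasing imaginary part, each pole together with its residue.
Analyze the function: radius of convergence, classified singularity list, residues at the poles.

Denominator factor (η + 1/8): pole of order 1 at -1/8, modulus 1/8.
The radius of convergence is the smallest modulus among the singular points: 1/8.
At the order-1 pole -1/8 set g(η) = (η - (-1/8))*f(η) = 7/12.
Simple pole: residue = g(a) at a = -1/8, which is 7/12.

Radius of convergence at 0: 1/8.
At -1/8: a pole of order 1; residue 7/12.


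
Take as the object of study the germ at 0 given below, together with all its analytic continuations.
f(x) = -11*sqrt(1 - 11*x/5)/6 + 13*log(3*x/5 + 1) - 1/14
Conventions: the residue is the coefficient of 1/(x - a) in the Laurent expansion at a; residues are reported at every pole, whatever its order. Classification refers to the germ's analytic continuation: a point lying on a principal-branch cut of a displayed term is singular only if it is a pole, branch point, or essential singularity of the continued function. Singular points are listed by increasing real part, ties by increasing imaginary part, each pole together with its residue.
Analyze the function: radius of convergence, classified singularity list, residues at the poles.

Branch term (13)*log(1 - x/(-5/3)): its argument vanishes at x = -5/3, a logarithmic branch point, modulus 5/3.
Branch term (-11/6)*sqrt(1 - x/(5/11)): its argument vanishes at x = 5/11, a square-root branch point, modulus 5/11.
The radius of convergence is the smallest modulus among the singular points: 5/11.
List the singular points by increasing real part (a conjugate pair: the negative imaginary part first).

Radius of convergence at 0: 5/11.
At -5/3: a logarithmic branch point.
At 5/11: an algebraic (square-root) branch point.


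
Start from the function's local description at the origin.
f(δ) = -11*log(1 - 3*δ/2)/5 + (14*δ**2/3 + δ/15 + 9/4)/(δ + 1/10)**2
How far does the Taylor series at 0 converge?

The radius of convergence is 1/10.

Denominator factor (δ + 1/10)^2: pole of order 2 at -1/10, modulus 1/10.
Branch term (-11/5)*log(1 - δ/(2/3)): its argument vanishes at δ = 2/3, a logarithmic branch point, modulus 2/3.
The radius of convergence is the smallest modulus among the singular points: 1/10.


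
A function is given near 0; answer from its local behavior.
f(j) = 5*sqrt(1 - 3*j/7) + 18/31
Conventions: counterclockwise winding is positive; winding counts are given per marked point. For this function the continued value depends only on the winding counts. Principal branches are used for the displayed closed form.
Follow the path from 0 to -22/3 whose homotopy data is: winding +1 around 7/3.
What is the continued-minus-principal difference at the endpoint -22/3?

Continued minus principal equals -(10/7)*sqrt(203).

The rational part is single-valued and drops out of the difference; each branch term changes only by its own monodromy.
(5)*sqrt(1 - j/(7/3)): winding +1 is odd, the square root flips sign, contributing -2*(5)*sqrt(1 - (-22/3)/(7/3)) = -2*(5)*sqrt(29/7) = -(10/7)*sqrt(203).
Summing the contributions at j = -22/3 gives -(10/7)*sqrt(203).


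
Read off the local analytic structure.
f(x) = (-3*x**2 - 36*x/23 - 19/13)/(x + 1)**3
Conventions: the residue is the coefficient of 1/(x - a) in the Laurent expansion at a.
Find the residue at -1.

At the order-3 pole -1 set g(x) = (x - (-1))^3*f(x) = -3*x**2 - 36*x/23 - 19/13.
Order-3 pole: residue = g''(a)/2; g''(-1) = -6, so the residue is -3.

The residue is -3.


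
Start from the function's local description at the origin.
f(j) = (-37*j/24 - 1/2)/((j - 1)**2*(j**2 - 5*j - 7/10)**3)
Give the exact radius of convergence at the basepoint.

Denominator factor (j**2 - 5*j - 7/10)^3: discriminant 139/5, real irrational roots 5/2 + (1/10)*sqrt(695) and 5/2 - (1/10)*sqrt(695); poles of order 3, moduli 5/2 + (1/10)*sqrt(695) and -5/2 + (1/10)*sqrt(695).
Denominator factor (j - 1)^2: pole of order 2 at 1, modulus 1.
The radius of convergence is the smallest modulus among the singular points: -5/2 + (1/10)*sqrt(695).

The radius of convergence is -5/2 + (1/10)*sqrt(695).


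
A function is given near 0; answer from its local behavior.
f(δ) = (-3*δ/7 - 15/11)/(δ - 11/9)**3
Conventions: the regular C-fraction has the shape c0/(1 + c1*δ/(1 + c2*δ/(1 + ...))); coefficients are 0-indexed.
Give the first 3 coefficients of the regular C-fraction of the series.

The regular C-fraction coefficients are [10935/14641, -1066/385, 426661/410410].

Taylor coefficients (expand at 0): a_0 = 10935/14641, a_1 = 2331342/1127357, a_2 = 44345799/12400927.
c0 = a_0 = 10935/14641. Peel one level at a time: if S = 1 + c*δ/S' with S'(0) = 1, then c is the δ-coefficient of S and S' = c*δ/(S - 1).
S_1 = c0/f = 1 + (-1066/385)*δ + (426661/148225)*δ^2 + ...; c1 = -1066/385.
S_2 = c1*δ/(S_1 - 1) = 1 + (426661/410410)*δ + ...; c2 = 426661/410410.


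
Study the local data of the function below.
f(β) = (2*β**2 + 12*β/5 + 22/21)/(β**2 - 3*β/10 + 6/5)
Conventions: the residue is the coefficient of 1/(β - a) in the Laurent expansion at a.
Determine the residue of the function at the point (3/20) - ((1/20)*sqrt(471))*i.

The residue is (3/2) - ((379/19782)*sqrt(471))*i.

The factor β**2 - 3*β/10 + 6/5 splits as (β - a)(β - a') with a = (3/20) - ((1/20)*sqrt(471))*i, a' = (3/20) + ((1/20)*sqrt(471))*i. At the order-1 pole a set g(β) = (β - a)*f(β) = [2*β**2 + 12*β/5 + 22/21] / (β - a').
Simple pole: residue = g(a) at a = (3/20) - ((1/20)*sqrt(471))*i, which is (3/2) - ((379/19782)*sqrt(471))*i.


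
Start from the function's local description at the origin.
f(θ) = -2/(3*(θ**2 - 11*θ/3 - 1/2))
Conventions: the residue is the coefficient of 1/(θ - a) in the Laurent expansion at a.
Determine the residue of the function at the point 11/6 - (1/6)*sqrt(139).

The residue is (2/139)*sqrt(139).

The factor θ**2 - 11*θ/3 - 1/2 splits as (θ - a)(θ - a') with a = 11/6 - (1/6)*sqrt(139), a' = 11/6 + (1/6)*sqrt(139). At the order-1 pole a set g(θ) = (θ - a)*f(θ) = [-2/3] / (θ - a').
Simple pole: residue = g(a) at a = 11/6 - (1/6)*sqrt(139), which is (2/139)*sqrt(139).


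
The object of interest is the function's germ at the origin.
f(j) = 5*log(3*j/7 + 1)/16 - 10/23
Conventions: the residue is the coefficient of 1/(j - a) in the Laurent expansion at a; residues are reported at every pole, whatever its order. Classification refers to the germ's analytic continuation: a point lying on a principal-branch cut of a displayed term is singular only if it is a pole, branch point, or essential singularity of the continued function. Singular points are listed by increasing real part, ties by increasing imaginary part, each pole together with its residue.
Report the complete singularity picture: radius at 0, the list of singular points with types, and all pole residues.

Radius of convergence at 0: 7/3.
At -7/3: a logarithmic branch point.

Branch term (5/16)*log(1 - j/(-7/3)): its argument vanishes at j = -7/3, a logarithmic branch point, modulus 7/3.
The radius of convergence is the smallest modulus among the singular points: 7/3.


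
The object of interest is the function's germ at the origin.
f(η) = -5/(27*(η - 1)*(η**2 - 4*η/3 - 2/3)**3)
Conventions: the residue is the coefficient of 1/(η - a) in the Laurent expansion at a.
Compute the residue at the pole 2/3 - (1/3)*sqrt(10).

The residue is -5/54 + (1403/86400)*sqrt(10).


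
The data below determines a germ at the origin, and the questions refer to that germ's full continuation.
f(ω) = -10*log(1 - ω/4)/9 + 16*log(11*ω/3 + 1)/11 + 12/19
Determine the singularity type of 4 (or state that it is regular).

The point is a logarithmic branch point.

The term (-10/9)*log(1 - ω/(4)) has argument 1 - 4/(4) = 0 at 4: a logarithmic (infinitely-sheeted) branch point; the remaining terms are analytic or single-valued there.


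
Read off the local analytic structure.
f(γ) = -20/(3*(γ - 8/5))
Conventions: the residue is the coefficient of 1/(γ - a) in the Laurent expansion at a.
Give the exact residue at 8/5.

At the order-1 pole 8/5 set g(γ) = (γ - (8/5))*f(γ) = -20/3.
Simple pole: residue = g(a) at a = 8/5, which is -20/3.

The residue is -20/3.


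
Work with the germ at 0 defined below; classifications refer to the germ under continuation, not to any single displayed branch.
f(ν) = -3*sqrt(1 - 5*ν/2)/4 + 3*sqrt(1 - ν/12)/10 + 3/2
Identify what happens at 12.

The term (3/10)*sqrt(1 - ν/(12)) has argument 1 - 12/(12) = 0 at 12: a square-root (algebraic, two-sheeted) branch point; the remaining terms are analytic or single-valued there.

The point is an algebraic (square-root) branch point.


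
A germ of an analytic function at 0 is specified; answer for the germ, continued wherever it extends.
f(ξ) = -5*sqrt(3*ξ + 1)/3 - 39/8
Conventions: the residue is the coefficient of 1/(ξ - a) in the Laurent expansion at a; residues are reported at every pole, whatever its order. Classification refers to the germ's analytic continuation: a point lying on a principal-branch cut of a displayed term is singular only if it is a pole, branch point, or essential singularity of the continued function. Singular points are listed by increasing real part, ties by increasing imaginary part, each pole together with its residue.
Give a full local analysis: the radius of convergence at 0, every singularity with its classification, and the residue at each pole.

Radius of convergence at 0: 1/3.
At -1/3: an algebraic (square-root) branch point.

Branch term (-5/3)*sqrt(1 - ξ/(-1/3)): its argument vanishes at ξ = -1/3, a square-root branch point, modulus 1/3.
The radius of convergence is the smallest modulus among the singular points: 1/3.


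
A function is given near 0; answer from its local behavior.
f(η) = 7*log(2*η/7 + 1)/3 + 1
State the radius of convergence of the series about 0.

The radius of convergence is 7/2.

Branch term (7/3)*log(1 - η/(-7/2)): its argument vanishes at η = -7/2, a logarithmic branch point, modulus 7/2.
The radius of convergence is the smallest modulus among the singular points: 7/2.


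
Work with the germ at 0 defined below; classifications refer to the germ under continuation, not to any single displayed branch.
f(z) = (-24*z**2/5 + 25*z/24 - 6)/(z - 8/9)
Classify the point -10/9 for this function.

Denominator factors: z - 8/9 = -2 at z = -10/9 — none vanishes.
So the germ continues analytically to -10/9.

The point is a regular point.


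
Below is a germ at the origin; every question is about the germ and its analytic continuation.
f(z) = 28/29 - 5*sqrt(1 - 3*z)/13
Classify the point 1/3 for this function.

The term (-5/13)*sqrt(1 - z/(1/3)) has argument 1 - 1/3/(1/3) = 0 at 1/3: a square-root (algebraic, two-sheeted) branch point; the remaining terms are analytic or single-valued there.

The point is an algebraic (square-root) branch point.


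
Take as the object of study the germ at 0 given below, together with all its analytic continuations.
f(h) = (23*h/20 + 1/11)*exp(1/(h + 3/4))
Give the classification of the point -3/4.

The exponent 1/(h - (-3/4)) has a pole at -3/4, so exp(1/(h - (-3/4))) takes every nonzero value near it: an essential singularity (not a pole of any order).

The point is an essential singularity.


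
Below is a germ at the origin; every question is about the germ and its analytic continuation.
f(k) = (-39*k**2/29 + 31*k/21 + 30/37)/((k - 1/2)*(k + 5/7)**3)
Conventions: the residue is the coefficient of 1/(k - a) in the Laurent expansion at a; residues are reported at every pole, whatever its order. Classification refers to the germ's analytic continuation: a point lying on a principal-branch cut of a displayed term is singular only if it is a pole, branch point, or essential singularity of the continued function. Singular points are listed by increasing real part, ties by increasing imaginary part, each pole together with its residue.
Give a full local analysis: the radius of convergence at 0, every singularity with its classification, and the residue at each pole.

Denominator factor (k - 1/2): pole of order 1 at 1/2, modulus 1/2.
Denominator factor (k + 5/7)^3: pole of order 3 at -5/7, modulus 5/7.
The radius of convergence is the smallest modulus among the singular points: 1/2.
At the order-3 pole -5/7 set g(k) = (k - (-5/7))^3*f(k) = (-39*k**2/29 + 31*k/21 + 30/37)/(k - 1/2).
Order-3 pole: residue = g''(a)/2; g''(-5/7) = -21423388/15814947, so the residue is -10711694/15814947.
At the order-1 pole 1/2 set g(k) = (k - (1/2))*f(k) = (-39*k**2/29 + 31*k/21 + 30/37)/(k + 5/7)**3.
Simple pole: residue = g(a) at a = 1/2, which is 10711694/15814947.
List the singular points by increasing real part (a conjugate pair: the negative imaginary part first).

Radius of convergence at 0: 1/2.
At -5/7: a pole of order 3; residue -10711694/15814947.
At 1/2: a pole of order 1; residue 10711694/15814947.


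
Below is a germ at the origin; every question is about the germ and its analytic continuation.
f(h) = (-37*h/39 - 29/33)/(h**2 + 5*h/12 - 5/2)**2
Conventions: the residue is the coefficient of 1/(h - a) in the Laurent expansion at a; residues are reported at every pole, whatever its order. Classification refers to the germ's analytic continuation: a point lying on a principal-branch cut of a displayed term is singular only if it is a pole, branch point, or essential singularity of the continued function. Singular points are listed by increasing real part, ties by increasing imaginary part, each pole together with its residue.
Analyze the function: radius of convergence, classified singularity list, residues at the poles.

Radius of convergence at 0: -5/24 + (1/24)*sqrt(1465).
At -5/24 - (1/24)*sqrt(1465): a pole of order 2; residue -(336624/306910175)*sqrt(1465).
At -5/24 + (1/24)*sqrt(1465): a pole of order 2; residue (336624/306910175)*sqrt(1465).

Denominator factor (h**2 + 5*h/12 - 5/2)^2: discriminant 1465/144, real irrational roots -5/24 + (1/24)*sqrt(1465) and -5/24 - (1/24)*sqrt(1465); poles of order 2, moduli -5/24 + (1/24)*sqrt(1465) and 5/24 + (1/24)*sqrt(1465).
The radius of convergence is the smallest modulus among the singular points: -5/24 + (1/24)*sqrt(1465).
The factor h**2 + 5*h/12 - 5/2 splits as (h - a)(h - a') with a = -5/24 - (1/24)*sqrt(1465), a' = -5/24 + (1/24)*sqrt(1465). At the order-2 pole a set g(h) = (h - a)^2*f(h) = [-37*h/39 - 29/33] / (h - a')^2.
Order-2 pole: residue = g'(a); g'(-5/24 - (1/24)*sqrt(1465)) = -(336624/306910175)*sqrt(1465), so the residue is -(336624/306910175)*sqrt(1465).
The factor h**2 + 5*h/12 - 5/2 splits as (h - a)(h - a') with a = -5/24 + (1/24)*sqrt(1465), a' = -5/24 - (1/24)*sqrt(1465). At the order-2 pole a set g(h) = (h - a)^2*f(h) = [-37*h/39 - 29/33] / (h - a')^2.
Order-2 pole: residue = g'(a); g'(-5/24 + (1/24)*sqrt(1465)) = (336624/306910175)*sqrt(1465), so the residue is (336624/306910175)*sqrt(1465).
List the singular points by increasing real part (a conjugate pair: the negative imaginary part first).


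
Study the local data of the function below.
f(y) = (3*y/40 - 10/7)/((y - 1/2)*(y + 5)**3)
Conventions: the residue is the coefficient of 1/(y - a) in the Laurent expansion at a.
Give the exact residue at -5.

At the order-3 pole -5 set g(y) = (y - (-5))^3*f(y) = (3*y/40 - 10/7)/(y - 1/2).
Order-3 pole: residue = g''(a)/2; g''(-5) = 779/46585, so the residue is 779/93170.

The residue is 779/93170.


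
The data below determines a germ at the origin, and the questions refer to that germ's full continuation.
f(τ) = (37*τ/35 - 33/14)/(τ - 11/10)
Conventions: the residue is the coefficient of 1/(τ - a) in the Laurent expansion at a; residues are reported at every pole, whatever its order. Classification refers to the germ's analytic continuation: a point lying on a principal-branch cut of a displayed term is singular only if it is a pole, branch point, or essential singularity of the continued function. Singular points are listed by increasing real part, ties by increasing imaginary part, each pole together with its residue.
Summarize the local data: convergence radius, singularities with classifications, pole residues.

Denominator factor (τ - 11/10): pole of order 1 at 11/10, modulus 11/10.
The radius of convergence is the smallest modulus among the singular points: 11/10.
At the order-1 pole 11/10 set g(τ) = (τ - (11/10))*f(τ) = 37*τ/35 - 33/14.
Simple pole: residue = g(a) at a = 11/10, which is -209/175.

Radius of convergence at 0: 11/10.
At 11/10: a pole of order 1; residue -209/175.


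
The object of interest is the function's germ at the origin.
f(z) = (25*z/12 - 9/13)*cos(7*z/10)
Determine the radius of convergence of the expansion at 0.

The factor cos(7*z/10) is entire and contributes no finite singular point.
The polynomial part has no poles.
No finite singular points: the Taylor series at 0 converges everywhere.

The radius of convergence is infinite.


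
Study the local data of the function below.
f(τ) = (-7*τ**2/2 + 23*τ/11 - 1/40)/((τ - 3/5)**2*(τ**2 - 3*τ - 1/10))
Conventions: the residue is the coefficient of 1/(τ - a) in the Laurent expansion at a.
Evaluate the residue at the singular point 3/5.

At the order-2 pole 3/5 set g(τ) = (τ - (3/5))^2*f(τ) = (-7*τ**2/2 + 23*τ/11 - 1/40)/(τ**2 - 3*τ - 1/10).
Order-2 pole: residue = g'(a); g'(3/5) = 175625/130438, so the residue is 175625/130438.

The residue is 175625/130438.


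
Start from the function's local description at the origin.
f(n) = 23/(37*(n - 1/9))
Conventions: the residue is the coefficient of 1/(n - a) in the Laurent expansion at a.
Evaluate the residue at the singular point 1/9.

At the order-1 pole 1/9 set g(n) = (n - (1/9))*f(n) = 23/37.
Simple pole: residue = g(a) at a = 1/9, which is 23/37.

The residue is 23/37.


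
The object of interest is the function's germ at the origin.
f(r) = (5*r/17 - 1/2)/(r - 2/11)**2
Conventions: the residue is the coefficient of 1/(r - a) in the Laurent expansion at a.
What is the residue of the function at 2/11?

The residue is 5/17.

At the order-2 pole 2/11 set g(r) = (r - (2/11))^2*f(r) = 5*r/17 - 1/2.
Order-2 pole: residue = g'(a); g'(2/11) = 5/17, so the residue is 5/17.


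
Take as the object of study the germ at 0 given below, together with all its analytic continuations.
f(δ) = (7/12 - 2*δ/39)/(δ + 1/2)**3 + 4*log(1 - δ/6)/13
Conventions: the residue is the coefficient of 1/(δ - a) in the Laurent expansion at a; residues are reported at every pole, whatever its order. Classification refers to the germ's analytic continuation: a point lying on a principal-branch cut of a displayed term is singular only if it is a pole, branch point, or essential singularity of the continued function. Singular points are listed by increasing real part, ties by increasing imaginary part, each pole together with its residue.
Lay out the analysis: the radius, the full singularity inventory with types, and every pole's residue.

Denominator factor (δ + 1/2)^3: pole of order 3 at -1/2, modulus 1/2.
Branch term (4/13)*log(1 - δ/(6)): its argument vanishes at δ = 6, a logarithmic branch point, modulus 6.
The radius of convergence is the smallest modulus among the singular points: 1/2.
The branch term is analytic at -1/2 and contributes nothing to the residue; only the rational part matters.
At the order-3 pole -1/2 set g(δ) = (δ - (-1/2))^3*(rational part) = 7/12 - 2*δ/39.
Order-3 pole: residue = g''(a)/2; g''(-1/2) = 0, so the residue is 0.
List the singular points by increasing real part (a conjugate pair: the negative imaginary part first).

Radius of convergence at 0: 1/2.
At -1/2: a pole of order 3; residue 0.
At 6: a logarithmic branch point.


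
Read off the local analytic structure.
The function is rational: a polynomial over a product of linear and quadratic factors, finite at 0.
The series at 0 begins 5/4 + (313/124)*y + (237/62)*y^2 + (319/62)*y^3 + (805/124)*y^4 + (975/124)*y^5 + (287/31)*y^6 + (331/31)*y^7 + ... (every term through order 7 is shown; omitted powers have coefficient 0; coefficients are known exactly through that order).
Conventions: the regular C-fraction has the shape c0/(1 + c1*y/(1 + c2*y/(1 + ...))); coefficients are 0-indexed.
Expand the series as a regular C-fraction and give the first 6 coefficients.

The regular C-fraction coefficients are [5/4, -313/155, 24499/48515, -3872210/7668187, 8451/612034018, -24499/24982].

Taylor coefficients (read off): a_0 = 5/4, a_1 = 313/124, a_2 = 237/62, a_3 = 319/62, a_4 = 805/124, a_5 = 975/124.
c0 = a_0 = 5/4. Peel one level at a time: if S = 1 + c*y/S' with S'(0) = 1, then c is the y-coefficient of S and S' = c*y/(S - 1).
S_1 = c0/f = 1 + (-313/155)*y + (24499/24025)*y^2 + ...; c1 = -313/155.
S_2 = c1*y/(S_1 - 1) = 1 + (24499/48515)*y + (24982/97969)*y^2 + ...; c2 = 24499/48515.
S_3 = c2*y/(S_2 - 1) = 1 + (-3872210/7668187)*y + (4185/600201001)*y^2 + ...; c3 = -3872210/7668187.
S_4 = c3*y/(S_3 - 1) = 1 + (8451/612034018)*y + (8451/624100324)*y^2 + ...; c4 = 8451/612034018.
S_5 = c4*y/(S_4 - 1) = 1 + (-24499/24982)*y + ...; c5 = -24499/24982.


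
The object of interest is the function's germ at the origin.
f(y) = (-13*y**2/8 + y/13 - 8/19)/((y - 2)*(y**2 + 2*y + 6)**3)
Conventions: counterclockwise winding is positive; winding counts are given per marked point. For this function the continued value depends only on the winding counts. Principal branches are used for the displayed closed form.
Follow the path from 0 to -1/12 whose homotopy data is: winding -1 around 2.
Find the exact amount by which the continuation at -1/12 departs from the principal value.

Continued minus principal equals 0.

The function is rational, hence single-valued: continuing it around any pole returns the same value, so the difference is 0.


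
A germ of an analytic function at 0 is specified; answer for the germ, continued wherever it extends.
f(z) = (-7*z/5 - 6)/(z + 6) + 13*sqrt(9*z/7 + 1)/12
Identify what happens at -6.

The point is a pole of order 1.

The denominator factor z + 6 vanishes at -6 and appears to the power 1; the numerator there equals 12/5, nonzero, and no other factor vanishes.
The branch terms are analytic at this point.
Hence a pole whose order is the multiplicity, 1.


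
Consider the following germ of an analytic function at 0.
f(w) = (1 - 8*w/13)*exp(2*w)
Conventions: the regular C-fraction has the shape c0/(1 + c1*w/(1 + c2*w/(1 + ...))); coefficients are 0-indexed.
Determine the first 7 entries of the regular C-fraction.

The regular C-fraction coefficients are [1, -18/13, 97/117, -247/873, 349/1843, 23183/99465, -585561/417055].

Taylor coefficients (expand at 0): a_0 = 1, a_1 = 18/13, a_2 = 10/13, a_3 = 4/39, a_4 = -2/13, a_5 = -28/195, a_6 = -44/585.
c0 = a_0 = 1. Peel one level at a time: if S = 1 + c*w/S' with S'(0) = 1, then c is the w-coefficient of S and S' = c*w/(S - 1).
S_1 = c0/f = 1 + (-18/13)*w + (194/169)*w^2 + ...; c1 = -18/13.
S_2 = c1*w/(S_1 - 1) = 1 + (97/117)*w + (19/81)*w^2 + ...; c2 = 97/117.
S_3 = c2*w/(S_2 - 1) = 1 + (-247/873)*w + (4537/84681)*w^2 + ...; c3 = -247/873.
S_4 = c3*w/(S_3 - 1) = 1 + (349/1843)*w + (-239/5415)*w^2 + ...; c4 = 349/1843.
S_5 = c4*w/(S_4 - 1) = 1 + (23183/99465)*w + (996481/3045025)*w^2 + ...; c5 = 23183/99465.
S_6 = c5*w/(S_5 - 1) = 1 + (-585561/417055)*w + ...; c6 = -585561/417055.


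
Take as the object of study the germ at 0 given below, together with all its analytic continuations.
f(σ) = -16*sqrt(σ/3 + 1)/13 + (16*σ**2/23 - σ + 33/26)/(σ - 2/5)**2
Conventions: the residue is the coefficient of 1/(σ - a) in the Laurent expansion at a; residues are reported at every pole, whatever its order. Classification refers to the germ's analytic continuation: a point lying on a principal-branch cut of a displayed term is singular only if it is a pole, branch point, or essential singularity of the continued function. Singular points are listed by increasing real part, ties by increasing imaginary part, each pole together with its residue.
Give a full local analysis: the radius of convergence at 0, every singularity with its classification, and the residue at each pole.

Denominator factor (σ - 2/5)^2: pole of order 2 at 2/5, modulus 2/5.
Branch term (-16/13)*sqrt(1 - σ/(-3)): its argument vanishes at σ = -3, a square-root branch point, modulus 3.
The radius of convergence is the smallest modulus among the singular points: 2/5.
The branch term is analytic at 2/5 and contributes nothing to the residue; only the rational part matters.
At the order-2 pole 2/5 set g(σ) = (σ - (2/5))^2*(rational part) = 16*σ**2/23 - σ + 33/26.
Order-2 pole: residue = g'(a); g'(2/5) = -51/115, so the residue is -51/115.
List the singular points by increasing real part (a conjugate pair: the negative imaginary part first).

Radius of convergence at 0: 2/5.
At -3: an algebraic (square-root) branch point.
At 2/5: a pole of order 2; residue -51/115.


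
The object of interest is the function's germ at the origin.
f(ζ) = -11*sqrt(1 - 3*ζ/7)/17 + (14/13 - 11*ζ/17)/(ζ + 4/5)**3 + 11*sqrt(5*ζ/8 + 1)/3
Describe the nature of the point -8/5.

The point is an algebraic (square-root) branch point.

The term (11/3)*sqrt(1 - ζ/(-8/5)) has argument 1 - -8/5/(-8/5) = 0 at -8/5: a square-root (algebraic, two-sheeted) branch point; the remaining terms are analytic or single-valued there.


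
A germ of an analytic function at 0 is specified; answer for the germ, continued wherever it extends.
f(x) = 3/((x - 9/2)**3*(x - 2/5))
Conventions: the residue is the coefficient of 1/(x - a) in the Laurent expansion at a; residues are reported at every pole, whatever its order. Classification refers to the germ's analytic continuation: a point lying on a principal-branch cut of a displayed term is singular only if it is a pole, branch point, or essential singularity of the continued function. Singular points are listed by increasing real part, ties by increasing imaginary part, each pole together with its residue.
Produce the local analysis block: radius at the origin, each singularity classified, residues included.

Radius of convergence at 0: 2/5.
At 2/5: a pole of order 1; residue -3000/68921.
At 9/2: a pole of order 3; residue 3000/68921.

Denominator factor (x - 2/5): pole of order 1 at 2/5, modulus 2/5.
Denominator factor (x - 9/2)^3: pole of order 3 at 9/2, modulus 9/2.
The radius of convergence is the smallest modulus among the singular points: 2/5.
At the order-1 pole 2/5 set g(x) = (x - (2/5))*f(x) = 3/(x - 9/2)**3.
Simple pole: residue = g(a) at a = 2/5, which is -3000/68921.
At the order-3 pole 9/2 set g(x) = (x - (9/2))^3*f(x) = 3/(x - 2/5).
Order-3 pole: residue = g''(a)/2; g''(9/2) = 6000/68921, so the residue is 3000/68921.
List the singular points by increasing real part (a conjugate pair: the negative imaginary part first).


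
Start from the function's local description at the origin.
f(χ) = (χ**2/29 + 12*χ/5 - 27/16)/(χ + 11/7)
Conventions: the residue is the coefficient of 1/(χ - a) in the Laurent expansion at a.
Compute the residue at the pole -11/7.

At the order-1 pole -11/7 set g(χ) = (χ - (-11/7))*f(χ) = χ**2/29 + 12*χ/5 - 27/16.
Simple pole: residue = g(a) at a = -11/7, which is -610891/113680.

The residue is -610891/113680.


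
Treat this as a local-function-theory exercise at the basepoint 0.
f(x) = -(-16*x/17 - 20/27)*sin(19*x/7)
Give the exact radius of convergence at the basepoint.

The factor -sin(19*x/7) is entire and contributes no finite singular point.
The polynomial part has no poles.
No finite singular points: the Taylor series at 0 converges everywhere.

The radius of convergence is infinite.


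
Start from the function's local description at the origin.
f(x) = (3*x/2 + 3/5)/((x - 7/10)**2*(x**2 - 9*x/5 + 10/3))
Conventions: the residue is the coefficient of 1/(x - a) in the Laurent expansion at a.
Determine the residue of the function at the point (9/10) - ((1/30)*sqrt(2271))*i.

The factor x**2 - 9*x/5 + 10/3 splits as (x - a)(x - a') with a = (9/10) - ((1/30)*sqrt(2271))*i, a' = (9/10) + ((1/30)*sqrt(2271))*i. At the order-1 pole a set g(x) = (x - a)*f(x) = [(3*x/2 + 3/5)/(x - 7/10)**2] / (x - a').
Simple pole: residue = g(a) at a = (9/10) - ((1/30)*sqrt(2271))*i, which is (-202725/591361) - ((1497825/447660277)*sqrt(2271))*i.

The residue is (-202725/591361) - ((1497825/447660277)*sqrt(2271))*i.


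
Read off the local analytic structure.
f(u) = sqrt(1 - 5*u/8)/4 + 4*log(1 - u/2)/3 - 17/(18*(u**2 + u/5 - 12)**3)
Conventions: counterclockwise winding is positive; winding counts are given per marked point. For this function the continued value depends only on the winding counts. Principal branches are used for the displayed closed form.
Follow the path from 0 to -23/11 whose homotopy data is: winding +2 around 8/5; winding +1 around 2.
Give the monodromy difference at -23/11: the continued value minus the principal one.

The rational part is single-valued and drops out of the difference; each branch term changes only by its own monodromy.
(1/4)*sqrt(1 - u/(8/5)): winding +2 is even, the square root returns to the same sheet, contribution 0.
(4/3)*log(1 - u/(2)): each positive loop around 2 adds 2*pi*i to the log, so winding +1 contributes (4/3)*(1)*2*pi*i = (8/3)*pi*i.
Summing the contributions at u = -23/11 gives (8/3)*pi*i.

Continued minus principal equals (8/3)*pi*i.


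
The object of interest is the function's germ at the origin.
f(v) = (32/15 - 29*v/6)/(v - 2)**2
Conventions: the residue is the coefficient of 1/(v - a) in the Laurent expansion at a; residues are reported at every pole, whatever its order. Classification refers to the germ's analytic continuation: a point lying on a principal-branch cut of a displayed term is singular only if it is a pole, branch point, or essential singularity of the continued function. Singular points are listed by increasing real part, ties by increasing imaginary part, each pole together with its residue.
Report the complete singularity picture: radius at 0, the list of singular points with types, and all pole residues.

Denominator factor (v - 2)^2: pole of order 2 at 2, modulus 2.
The radius of convergence is the smallest modulus among the singular points: 2.
At the order-2 pole 2 set g(v) = (v - (2))^2*f(v) = 32/15 - 29*v/6.
Order-2 pole: residue = g'(a); g'(2) = -29/6, so the residue is -29/6.

Radius of convergence at 0: 2.
At 2: a pole of order 2; residue -29/6.


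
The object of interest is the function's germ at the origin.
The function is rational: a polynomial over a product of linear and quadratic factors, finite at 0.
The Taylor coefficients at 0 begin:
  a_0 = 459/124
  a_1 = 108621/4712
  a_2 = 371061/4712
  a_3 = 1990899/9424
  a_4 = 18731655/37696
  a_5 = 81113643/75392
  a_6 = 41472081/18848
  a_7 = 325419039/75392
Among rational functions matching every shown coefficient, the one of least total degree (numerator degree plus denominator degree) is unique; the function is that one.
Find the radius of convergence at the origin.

The radius of convergence is 2/3.

No rational of total degree below 4 reproduces all 8 coefficients; solving the [1/3] Pade equations on them gives f(ω) = (-36*ω/19 - 34/31)/(ω - 2/3)**3, whose expansion matches every shown term.
Denominator factor (ω - 2/3)^3: pole of order 3 at 2/3, modulus 2/3.
The radius of convergence is the smallest modulus among the singular points: 2/3.


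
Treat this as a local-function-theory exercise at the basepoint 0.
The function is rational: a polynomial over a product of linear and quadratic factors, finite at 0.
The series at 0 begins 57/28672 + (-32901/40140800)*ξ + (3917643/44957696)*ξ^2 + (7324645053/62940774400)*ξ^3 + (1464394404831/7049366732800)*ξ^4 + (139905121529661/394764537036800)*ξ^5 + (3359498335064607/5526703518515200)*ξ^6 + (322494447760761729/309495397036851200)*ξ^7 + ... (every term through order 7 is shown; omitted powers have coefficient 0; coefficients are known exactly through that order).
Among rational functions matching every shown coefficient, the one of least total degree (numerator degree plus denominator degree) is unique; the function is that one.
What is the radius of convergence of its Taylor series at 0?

No rational of total degree below 6 reproduces all 8 coefficients; solving the [2/4] Pade equations on them gives f(ξ) = (-26*ξ**2 + 26*ξ/25 - 19/32)/((ξ - 7/12)*(ξ + 8)**3), whose expansion matches every shown term.
Denominator factor (ξ - 7/12): pole of order 1 at 7/12, modulus 7/12.
Denominator factor (ξ + 8)^3: pole of order 3 at -8, modulus 8.
The radius of convergence is the smallest modulus among the singular points: 7/12.

The radius of convergence is 7/12.


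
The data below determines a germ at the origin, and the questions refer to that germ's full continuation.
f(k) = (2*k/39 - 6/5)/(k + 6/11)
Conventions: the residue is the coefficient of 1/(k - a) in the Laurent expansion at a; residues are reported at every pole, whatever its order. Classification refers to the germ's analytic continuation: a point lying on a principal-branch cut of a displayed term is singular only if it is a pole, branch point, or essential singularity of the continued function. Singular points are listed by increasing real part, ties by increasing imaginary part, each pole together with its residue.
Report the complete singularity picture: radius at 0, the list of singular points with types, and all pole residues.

Radius of convergence at 0: 6/11.
At -6/11: a pole of order 1; residue -878/715.

Denominator factor (k + 6/11): pole of order 1 at -6/11, modulus 6/11.
The radius of convergence is the smallest modulus among the singular points: 6/11.
At the order-1 pole -6/11 set g(k) = (k - (-6/11))*f(k) = 2*k/39 - 6/5.
Simple pole: residue = g(a) at a = -6/11, which is -878/715.


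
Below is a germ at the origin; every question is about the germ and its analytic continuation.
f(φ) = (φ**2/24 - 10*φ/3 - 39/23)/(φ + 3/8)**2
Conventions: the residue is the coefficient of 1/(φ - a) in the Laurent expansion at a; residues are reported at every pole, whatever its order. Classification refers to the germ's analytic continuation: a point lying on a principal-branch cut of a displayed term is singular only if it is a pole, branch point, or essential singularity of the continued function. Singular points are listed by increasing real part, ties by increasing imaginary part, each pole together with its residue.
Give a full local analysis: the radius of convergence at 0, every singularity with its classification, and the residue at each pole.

Denominator factor (φ + 3/8)^2: pole of order 2 at -3/8, modulus 3/8.
The radius of convergence is the smallest modulus among the singular points: 3/8.
At the order-2 pole -3/8 set g(φ) = (φ - (-3/8))^2*f(φ) = φ**2/24 - 10*φ/3 - 39/23.
Order-2 pole: residue = g'(a); g'(-3/8) = -323/96, so the residue is -323/96.

Radius of convergence at 0: 3/8.
At -3/8: a pole of order 2; residue -323/96.


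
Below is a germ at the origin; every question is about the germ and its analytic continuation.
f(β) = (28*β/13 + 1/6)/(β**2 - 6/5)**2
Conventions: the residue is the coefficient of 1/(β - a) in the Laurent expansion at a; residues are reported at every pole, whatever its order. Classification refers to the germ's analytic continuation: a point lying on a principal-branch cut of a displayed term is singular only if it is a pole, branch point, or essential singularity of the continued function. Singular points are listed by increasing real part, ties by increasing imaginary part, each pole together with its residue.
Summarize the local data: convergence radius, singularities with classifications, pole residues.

Denominator factor (β**2 - 6/5)^2: discriminant 24/5, real irrational roots (1/5)*sqrt(30) and -(1/5)*sqrt(30); poles of order 2, moduli (1/5)*sqrt(30) and (1/5)*sqrt(30).
The radius of convergence is the smallest modulus among the singular points: (1/5)*sqrt(30).
The factor β**2 - 6/5 splits as (β - a)(β - a') with a = -(1/5)*sqrt(30), a' = (1/5)*sqrt(30). At the order-2 pole a set g(β) = (β - a)^2*f(β) = [28*β/13 + 1/6] / (β - a')^2.
Order-2 pole: residue = g'(a); g'(-(1/5)*sqrt(30)) = (5/864)*sqrt(30), so the residue is (5/864)*sqrt(30).
The factor β**2 - 6/5 splits as (β - a)(β - a') with a = (1/5)*sqrt(30), a' = -(1/5)*sqrt(30). At the order-2 pole a set g(β) = (β - a)^2*f(β) = [28*β/13 + 1/6] / (β - a')^2.
Order-2 pole: residue = g'(a); g'((1/5)*sqrt(30)) = -(5/864)*sqrt(30), so the residue is -(5/864)*sqrt(30).
List the singular points by increasing real part (a conjugate pair: the negative imaginary part first).

Radius of convergence at 0: (1/5)*sqrt(30).
At -(1/5)*sqrt(30): a pole of order 2; residue (5/864)*sqrt(30).
At (1/5)*sqrt(30): a pole of order 2; residue -(5/864)*sqrt(30).


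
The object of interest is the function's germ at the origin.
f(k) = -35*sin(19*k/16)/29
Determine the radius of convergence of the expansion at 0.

The factor -sin(19*k/16) is entire and contributes no finite singular point.
The polynomial part has no poles.
No finite singular points: the Taylor series at 0 converges everywhere.

The radius of convergence is infinite.


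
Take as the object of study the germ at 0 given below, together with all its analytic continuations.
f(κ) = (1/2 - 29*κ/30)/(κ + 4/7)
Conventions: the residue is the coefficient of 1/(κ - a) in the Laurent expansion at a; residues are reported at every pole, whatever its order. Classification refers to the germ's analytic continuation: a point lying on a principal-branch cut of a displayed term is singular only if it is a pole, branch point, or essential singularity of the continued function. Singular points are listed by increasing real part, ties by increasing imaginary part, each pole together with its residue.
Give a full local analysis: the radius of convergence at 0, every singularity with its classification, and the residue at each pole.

Denominator factor (κ + 4/7): pole of order 1 at -4/7, modulus 4/7.
The radius of convergence is the smallest modulus among the singular points: 4/7.
At the order-1 pole -4/7 set g(κ) = (κ - (-4/7))*f(κ) = 1/2 - 29*κ/30.
Simple pole: residue = g(a) at a = -4/7, which is 221/210.

Radius of convergence at 0: 4/7.
At -4/7: a pole of order 1; residue 221/210.


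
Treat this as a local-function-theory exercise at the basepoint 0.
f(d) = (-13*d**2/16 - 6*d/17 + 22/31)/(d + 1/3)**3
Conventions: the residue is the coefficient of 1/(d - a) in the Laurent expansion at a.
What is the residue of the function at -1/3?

At the order-3 pole -1/3 set g(d) = (d - (-1/3))^3*f(d) = -13*d**2/16 - 6*d/17 + 22/31.
Order-3 pole: residue = g''(a)/2; g''(-1/3) = -13/8, so the residue is -13/16.

The residue is -13/16.


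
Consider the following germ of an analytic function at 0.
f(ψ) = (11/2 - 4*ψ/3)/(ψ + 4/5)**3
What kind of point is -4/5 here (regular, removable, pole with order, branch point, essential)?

The point is a pole of order 3.

The denominator factor ψ + 4/5 vanishes at -4/5 and appears to the power 3; the numerator there equals 197/30, nonzero, and no other factor vanishes.
Hence a pole whose order is the multiplicity, 3.


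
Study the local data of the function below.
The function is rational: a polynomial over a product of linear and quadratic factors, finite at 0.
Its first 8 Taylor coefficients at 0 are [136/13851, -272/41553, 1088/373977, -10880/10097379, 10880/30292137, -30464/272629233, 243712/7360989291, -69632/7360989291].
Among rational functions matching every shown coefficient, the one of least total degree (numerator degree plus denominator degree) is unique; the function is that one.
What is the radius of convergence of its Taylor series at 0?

The radius of convergence is 9/2.

No rational of total degree below 3 reproduces all 8 coefficients; solving the [0/3] Pade equations on them gives f(ω) = 17/(19*(ω + 9/2)**3), whose expansion matches every shown term.
Denominator factor (ω + 9/2)^3: pole of order 3 at -9/2, modulus 9/2.
The radius of convergence is the smallest modulus among the singular points: 9/2.
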